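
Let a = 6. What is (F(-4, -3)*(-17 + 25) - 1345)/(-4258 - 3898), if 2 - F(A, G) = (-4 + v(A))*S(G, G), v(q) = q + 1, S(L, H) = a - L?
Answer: 825/8156 ≈ 0.10115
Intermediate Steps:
S(L, H) = 6 - L
v(q) = 1 + q
F(A, G) = 2 - (-3 + A)*(6 - G) (F(A, G) = 2 - (-4 + (1 + A))*(6 - G) = 2 - (-3 + A)*(6 - G))
(F(-4, -3)*(-17 + 25) - 1345)/(-4258 - 3898) = ((26 - 4*(-3) + (1 - 4)*(-6 - 3))*(-17 + 25) - 1345)/(-4258 - 3898) = ((26 + 12 - 3*(-9))*8 - 1345)/(-8156) = ((26 + 12 + 27)*8 - 1345)*(-1/8156) = (65*8 - 1345)*(-1/8156) = (520 - 1345)*(-1/8156) = -825*(-1/8156) = 825/8156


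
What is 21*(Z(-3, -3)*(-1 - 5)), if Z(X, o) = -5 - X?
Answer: 252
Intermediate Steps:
21*(Z(-3, -3)*(-1 - 5)) = 21*((-5 - 1*(-3))*(-1 - 5)) = 21*((-5 + 3)*(-6)) = 21*(-2*(-6)) = 21*12 = 252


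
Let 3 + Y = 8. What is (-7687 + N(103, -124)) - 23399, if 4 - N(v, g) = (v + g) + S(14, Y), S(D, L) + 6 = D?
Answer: -31069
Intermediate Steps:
Y = 5 (Y = -3 + 8 = 5)
S(D, L) = -6 + D
N(v, g) = -4 - g - v (N(v, g) = 4 - ((v + g) + (-6 + 14)) = 4 - ((g + v) + 8) = 4 - (8 + g + v) = 4 + (-8 - g - v) = -4 - g - v)
(-7687 + N(103, -124)) - 23399 = (-7687 + (-4 - 1*(-124) - 1*103)) - 23399 = (-7687 + (-4 + 124 - 103)) - 23399 = (-7687 + 17) - 23399 = -7670 - 23399 = -31069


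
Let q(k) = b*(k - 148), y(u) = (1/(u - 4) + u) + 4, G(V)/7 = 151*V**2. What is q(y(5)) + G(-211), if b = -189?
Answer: 47084779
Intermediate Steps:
G(V) = 1057*V**2 (G(V) = 7*(151*V**2) = 1057*V**2)
y(u) = 4 + u + 1/(-4 + u) (y(u) = (1/(-4 + u) + u) + 4 = (u + 1/(-4 + u)) + 4 = 4 + u + 1/(-4 + u))
q(k) = 27972 - 189*k (q(k) = -189*(k - 148) = -189*(-148 + k) = 27972 - 189*k)
q(y(5)) + G(-211) = (27972 - 189*(-15 + 5**2)/(-4 + 5)) + 1057*(-211)**2 = (27972 - 189*(-15 + 25)/1) + 1057*44521 = (27972 - 189*10) + 47058697 = (27972 - 1890) + 47058697 = 26082 + 47058697 = 47084779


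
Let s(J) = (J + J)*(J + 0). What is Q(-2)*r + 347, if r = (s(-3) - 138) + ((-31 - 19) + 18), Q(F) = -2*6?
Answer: 2171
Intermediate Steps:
Q(F) = -12
s(J) = 2*J² (s(J) = (2*J)*J = 2*J²)
r = -152 (r = (2*(-3)² - 138) + ((-31 - 19) + 18) = (2*9 - 138) + (-50 + 18) = (18 - 138) - 32 = -120 - 32 = -152)
Q(-2)*r + 347 = -12*(-152) + 347 = 1824 + 347 = 2171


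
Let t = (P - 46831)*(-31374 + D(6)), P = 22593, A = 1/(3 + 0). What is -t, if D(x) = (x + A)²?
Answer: -6835237190/9 ≈ -7.5947e+8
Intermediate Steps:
A = ⅓ (A = 1/3 = ⅓ ≈ 0.33333)
D(x) = (⅓ + x)² (D(x) = (x + ⅓)² = (⅓ + x)²)
t = 6835237190/9 (t = (22593 - 46831)*(-31374 + (1 + 3*6)²/9) = -24238*(-31374 + (1 + 18)²/9) = -24238*(-31374 + (⅑)*19²) = -24238*(-31374 + (⅑)*361) = -24238*(-31374 + 361/9) = -24238*(-282005/9) = 6835237190/9 ≈ 7.5947e+8)
-t = -1*6835237190/9 = -6835237190/9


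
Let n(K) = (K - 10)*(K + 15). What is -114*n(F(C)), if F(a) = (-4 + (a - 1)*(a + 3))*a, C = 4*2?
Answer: -39196164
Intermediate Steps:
C = 8
F(a) = a*(-4 + (-1 + a)*(3 + a)) (F(a) = (-4 + (-1 + a)*(3 + a))*a = a*(-4 + (-1 + a)*(3 + a)))
n(K) = (-10 + K)*(15 + K)
-114*n(F(C)) = -114*(-150 + (8*(-7 + 8² + 2*8))² + 5*(8*(-7 + 8² + 2*8))) = -114*(-150 + (8*(-7 + 64 + 16))² + 5*(8*(-7 + 64 + 16))) = -114*(-150 + (8*73)² + 5*(8*73)) = -114*(-150 + 584² + 5*584) = -114*(-150 + 341056 + 2920) = -114*343826 = -39196164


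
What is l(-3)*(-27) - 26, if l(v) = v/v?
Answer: -53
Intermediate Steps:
l(v) = 1
l(-3)*(-27) - 26 = 1*(-27) - 26 = -27 - 26 = -53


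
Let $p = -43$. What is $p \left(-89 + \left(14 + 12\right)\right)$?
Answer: $2709$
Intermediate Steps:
$p \left(-89 + \left(14 + 12\right)\right) = - 43 \left(-89 + \left(14 + 12\right)\right) = - 43 \left(-89 + 26\right) = \left(-43\right) \left(-63\right) = 2709$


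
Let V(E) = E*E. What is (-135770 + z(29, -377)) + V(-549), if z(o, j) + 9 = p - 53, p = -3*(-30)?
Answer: 165659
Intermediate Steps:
p = 90
z(o, j) = 28 (z(o, j) = -9 + (90 - 53) = -9 + 37 = 28)
V(E) = E²
(-135770 + z(29, -377)) + V(-549) = (-135770 + 28) + (-549)² = -135742 + 301401 = 165659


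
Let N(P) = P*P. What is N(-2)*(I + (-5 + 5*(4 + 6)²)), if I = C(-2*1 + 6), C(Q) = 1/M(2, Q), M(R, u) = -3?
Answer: 5936/3 ≈ 1978.7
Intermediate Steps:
N(P) = P²
C(Q) = -⅓ (C(Q) = 1/(-3) = -⅓)
I = -⅓ ≈ -0.33333
N(-2)*(I + (-5 + 5*(4 + 6)²)) = (-2)²*(-⅓ + (-5 + 5*(4 + 6)²)) = 4*(-⅓ + (-5 + 5*10²)) = 4*(-⅓ + (-5 + 5*100)) = 4*(-⅓ + (-5 + 500)) = 4*(-⅓ + 495) = 4*(1484/3) = 5936/3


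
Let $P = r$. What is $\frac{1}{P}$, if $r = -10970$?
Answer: $- \frac{1}{10970} \approx -9.1158 \cdot 10^{-5}$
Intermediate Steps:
$P = -10970$
$\frac{1}{P} = \frac{1}{-10970} = - \frac{1}{10970}$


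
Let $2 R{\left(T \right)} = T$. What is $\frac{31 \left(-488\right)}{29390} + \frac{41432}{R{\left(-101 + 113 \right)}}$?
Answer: $\frac{304398928}{44085} \approx 6904.8$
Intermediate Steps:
$R{\left(T \right)} = \frac{T}{2}$
$\frac{31 \left(-488\right)}{29390} + \frac{41432}{R{\left(-101 + 113 \right)}} = \frac{31 \left(-488\right)}{29390} + \frac{41432}{\frac{1}{2} \left(-101 + 113\right)} = \left(-15128\right) \frac{1}{29390} + \frac{41432}{\frac{1}{2} \cdot 12} = - \frac{7564}{14695} + \frac{41432}{6} = - \frac{7564}{14695} + 41432 \cdot \frac{1}{6} = - \frac{7564}{14695} + \frac{20716}{3} = \frac{304398928}{44085}$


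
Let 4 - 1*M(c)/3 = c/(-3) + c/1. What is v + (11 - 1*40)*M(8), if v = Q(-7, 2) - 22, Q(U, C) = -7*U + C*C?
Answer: 147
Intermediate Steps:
Q(U, C) = C**2 - 7*U (Q(U, C) = -7*U + C**2 = C**2 - 7*U)
v = 31 (v = (2**2 - 7*(-7)) - 22 = (4 + 49) - 22 = 53 - 22 = 31)
M(c) = 12 - 2*c (M(c) = 12 - 3*(c/(-3) + c/1) = 12 - 3*(c*(-1/3) + c*1) = 12 - 3*(-c/3 + c) = 12 - 2*c)
v + (11 - 1*40)*M(8) = 31 + (11 - 1*40)*(12 - 2*8) = 31 + (11 - 40)*(12 - 16) = 31 - 29*(-4) = 31 + 116 = 147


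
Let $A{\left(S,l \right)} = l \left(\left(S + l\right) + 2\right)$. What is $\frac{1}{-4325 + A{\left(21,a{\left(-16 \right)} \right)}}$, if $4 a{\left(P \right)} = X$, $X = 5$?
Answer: $- \frac{16}{68715} \approx -0.00023285$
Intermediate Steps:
$a{\left(P \right)} = \frac{5}{4}$ ($a{\left(P \right)} = \frac{1}{4} \cdot 5 = \frac{5}{4}$)
$A{\left(S,l \right)} = l \left(2 + S + l\right)$
$\frac{1}{-4325 + A{\left(21,a{\left(-16 \right)} \right)}} = \frac{1}{-4325 + \frac{5 \left(2 + 21 + \frac{5}{4}\right)}{4}} = \frac{1}{-4325 + \frac{5}{4} \cdot \frac{97}{4}} = \frac{1}{-4325 + \frac{485}{16}} = \frac{1}{- \frac{68715}{16}} = - \frac{16}{68715}$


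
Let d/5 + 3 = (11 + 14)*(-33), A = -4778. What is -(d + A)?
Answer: 8918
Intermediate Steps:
d = -4140 (d = -15 + 5*((11 + 14)*(-33)) = -15 + 5*(25*(-33)) = -15 + 5*(-825) = -15 - 4125 = -4140)
-(d + A) = -(-4140 - 4778) = -1*(-8918) = 8918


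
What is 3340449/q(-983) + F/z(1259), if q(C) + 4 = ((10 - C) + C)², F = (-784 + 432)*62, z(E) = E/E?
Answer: 415115/32 ≈ 12972.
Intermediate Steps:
z(E) = 1
F = -21824 (F = -352*62 = -21824)
q(C) = 96 (q(C) = -4 + ((10 - C) + C)² = -4 + 10² = -4 + 100 = 96)
3340449/q(-983) + F/z(1259) = 3340449/96 - 21824/1 = 3340449*(1/96) - 21824*1 = 1113483/32 - 21824 = 415115/32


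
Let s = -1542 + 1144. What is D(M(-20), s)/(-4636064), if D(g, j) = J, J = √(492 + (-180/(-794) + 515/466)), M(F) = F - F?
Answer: -√16884647649758/857681112128 ≈ -4.7909e-6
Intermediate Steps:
M(F) = 0
s = -398
J = √16884647649758/185002 (J = √(492 + (-180*(-1/794) + 515*(1/466))) = √(492 + (90/397 + 515/466)) = √(492 + 246395/185002) = √(91267379/185002) = √16884647649758/185002 ≈ 22.211)
D(g, j) = √16884647649758/185002
D(M(-20), s)/(-4636064) = (√16884647649758/185002)/(-4636064) = (√16884647649758/185002)*(-1/4636064) = -√16884647649758/857681112128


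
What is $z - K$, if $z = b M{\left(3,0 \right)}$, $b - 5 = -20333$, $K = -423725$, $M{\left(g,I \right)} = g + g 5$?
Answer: $57821$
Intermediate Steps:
$M{\left(g,I \right)} = 6 g$ ($M{\left(g,I \right)} = g + 5 g = 6 g$)
$b = -20328$ ($b = 5 - 20333 = -20328$)
$z = -365904$ ($z = - 20328 \cdot 6 \cdot 3 = \left(-20328\right) 18 = -365904$)
$z - K = -365904 - -423725 = -365904 + 423725 = 57821$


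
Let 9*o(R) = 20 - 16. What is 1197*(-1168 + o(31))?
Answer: -1397564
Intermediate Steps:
o(R) = 4/9 (o(R) = (20 - 16)/9 = (1/9)*4 = 4/9)
1197*(-1168 + o(31)) = 1197*(-1168 + 4/9) = 1197*(-10508/9) = -1397564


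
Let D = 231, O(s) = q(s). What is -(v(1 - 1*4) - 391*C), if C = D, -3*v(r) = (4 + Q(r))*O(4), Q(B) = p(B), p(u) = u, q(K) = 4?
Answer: 270967/3 ≈ 90322.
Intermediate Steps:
Q(B) = B
O(s) = 4
v(r) = -16/3 - 4*r/3 (v(r) = -(4 + r)*4/3 = -(16 + 4*r)/3 = -16/3 - 4*r/3)
C = 231
-(v(1 - 1*4) - 391*C) = -((-16/3 - 4*(1 - 1*4)/3) - 391*231) = -((-16/3 - 4*(1 - 4)/3) - 90321) = -((-16/3 - 4/3*(-3)) - 90321) = -((-16/3 + 4) - 90321) = -(-4/3 - 90321) = -1*(-270967/3) = 270967/3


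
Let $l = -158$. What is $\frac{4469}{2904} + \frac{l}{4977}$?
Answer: $\frac{91913}{60984} \approx 1.5072$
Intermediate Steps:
$\frac{4469}{2904} + \frac{l}{4977} = \frac{4469}{2904} - \frac{158}{4977} = 4469 \cdot \frac{1}{2904} - \frac{2}{63} = \frac{4469}{2904} - \frac{2}{63} = \frac{91913}{60984}$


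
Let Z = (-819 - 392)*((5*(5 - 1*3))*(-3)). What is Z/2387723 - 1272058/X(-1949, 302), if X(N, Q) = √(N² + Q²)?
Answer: 36330/2387723 - 1272058*√3889805/3889805 ≈ -644.96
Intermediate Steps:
Z = 36330 (Z = -1211*5*(5 - 3)*(-3) = -1211*5*2*(-3) = -12110*(-3) = -1211*(-30) = 36330)
Z/2387723 - 1272058/X(-1949, 302) = 36330/2387723 - 1272058/√((-1949)² + 302²) = 36330*(1/2387723) - 1272058/√(3798601 + 91204) = 36330/2387723 - 1272058*√3889805/3889805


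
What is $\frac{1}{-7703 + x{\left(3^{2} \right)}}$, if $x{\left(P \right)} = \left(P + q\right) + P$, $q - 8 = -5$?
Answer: $- \frac{1}{7682} \approx -0.00013017$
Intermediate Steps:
$q = 3$ ($q = 8 - 5 = 3$)
$x{\left(P \right)} = 3 + 2 P$ ($x{\left(P \right)} = \left(P + 3\right) + P = \left(3 + P\right) + P = 3 + 2 P$)
$\frac{1}{-7703 + x{\left(3^{2} \right)}} = \frac{1}{-7703 + \left(3 + 2 \cdot 3^{2}\right)} = \frac{1}{-7703 + \left(3 + 2 \cdot 9\right)} = \frac{1}{-7703 + \left(3 + 18\right)} = \frac{1}{-7703 + 21} = \frac{1}{-7682} = - \frac{1}{7682}$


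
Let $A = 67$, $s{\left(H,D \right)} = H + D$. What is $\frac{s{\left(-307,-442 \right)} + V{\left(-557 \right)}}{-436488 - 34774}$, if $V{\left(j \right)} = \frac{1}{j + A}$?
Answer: $\frac{367011}{230918380} \approx 0.0015894$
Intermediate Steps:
$s{\left(H,D \right)} = D + H$
$V{\left(j \right)} = \frac{1}{67 + j}$ ($V{\left(j \right)} = \frac{1}{j + 67} = \frac{1}{67 + j}$)
$\frac{s{\left(-307,-442 \right)} + V{\left(-557 \right)}}{-436488 - 34774} = \frac{\left(-442 - 307\right) + \frac{1}{67 - 557}}{-436488 - 34774} = \frac{-749 + \frac{1}{-490}}{-471262} = \left(-749 - \frac{1}{490}\right) \left(- \frac{1}{471262}\right) = \left(- \frac{367011}{490}\right) \left(- \frac{1}{471262}\right) = \frac{367011}{230918380}$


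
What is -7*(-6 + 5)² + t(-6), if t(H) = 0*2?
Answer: -7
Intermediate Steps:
t(H) = 0
-7*(-6 + 5)² + t(-6) = -7*(-6 + 5)² + 0 = -7*(-1)² + 0 = -7*1 + 0 = -7 + 0 = -7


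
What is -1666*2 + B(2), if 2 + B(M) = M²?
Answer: -3330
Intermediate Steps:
B(M) = -2 + M²
-1666*2 + B(2) = -1666*2 + (-2 + 2²) = -98*34 + (-2 + 4) = -3332 + 2 = -3330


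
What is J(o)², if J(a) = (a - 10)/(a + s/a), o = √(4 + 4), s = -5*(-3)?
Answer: 864/529 - 320*√2/529 ≈ 0.77779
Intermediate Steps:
s = 15
o = 2*√2 (o = √8 = 2*√2 ≈ 2.8284)
J(a) = (-10 + a)/(a + 15/a) (J(a) = (a - 10)/(a + 15/a) = (-10 + a)/(a + 15/a))
J(o)² = ((2*√2)*(-10 + 2*√2)/(15 + (2*√2)²))² = ((2*√2)*(-10 + 2*√2)/(15 + 8))² = ((2*√2)*(-10 + 2*√2)/23)² = ((2*√2)*(1/23)*(-10 + 2*√2))² = (2*√2*(-10 + 2*√2)/23)² = 8*(-10 + 2*√2)²/529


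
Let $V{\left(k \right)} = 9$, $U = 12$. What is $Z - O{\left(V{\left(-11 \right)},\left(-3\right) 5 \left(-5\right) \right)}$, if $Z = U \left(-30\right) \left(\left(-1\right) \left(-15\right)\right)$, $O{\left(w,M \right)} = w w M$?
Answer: $-11475$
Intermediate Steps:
$O{\left(w,M \right)} = M w^{2}$ ($O{\left(w,M \right)} = w^{2} M = M w^{2}$)
$Z = -5400$ ($Z = 12 \left(-30\right) \left(\left(-1\right) \left(-15\right)\right) = \left(-360\right) 15 = -5400$)
$Z - O{\left(V{\left(-11 \right)},\left(-3\right) 5 \left(-5\right) \right)} = -5400 - \left(-3\right) 5 \left(-5\right) 9^{2} = -5400 - \left(-15\right) \left(-5\right) 81 = -5400 - 75 \cdot 81 = -5400 - 6075 = -11475$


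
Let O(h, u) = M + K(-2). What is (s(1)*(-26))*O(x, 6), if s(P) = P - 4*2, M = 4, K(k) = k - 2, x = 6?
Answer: 0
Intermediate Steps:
K(k) = -2 + k
s(P) = -8 + P (s(P) = P - 8 = -8 + P)
O(h, u) = 0 (O(h, u) = 4 + (-2 - 2) = 4 - 4 = 0)
(s(1)*(-26))*O(x, 6) = ((-8 + 1)*(-26))*0 = -7*(-26)*0 = 182*0 = 0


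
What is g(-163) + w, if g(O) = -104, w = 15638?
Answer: 15534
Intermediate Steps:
g(-163) + w = -104 + 15638 = 15534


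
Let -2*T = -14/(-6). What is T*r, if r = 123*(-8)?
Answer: 1148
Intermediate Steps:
r = -984
T = -7/6 (T = -(-7)/(-6) = -(-7)*(-1)/6 = -½*7/3 = -7/6 ≈ -1.1667)
T*r = -7/6*(-984) = 1148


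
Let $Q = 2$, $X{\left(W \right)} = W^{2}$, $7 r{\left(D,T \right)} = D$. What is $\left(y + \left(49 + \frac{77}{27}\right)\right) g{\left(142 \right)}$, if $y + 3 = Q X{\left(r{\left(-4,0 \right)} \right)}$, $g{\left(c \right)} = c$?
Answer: $\frac{9300290}{1323} \approx 7029.7$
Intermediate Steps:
$r{\left(D,T \right)} = \frac{D}{7}$
$y = - \frac{115}{49}$ ($y = -3 + 2 \left(\frac{1}{7} \left(-4\right)\right)^{2} = -3 + 2 \left(- \frac{4}{7}\right)^{2} = -3 + 2 \cdot \frac{16}{49} = -3 + \frac{32}{49} = - \frac{115}{49} \approx -2.3469$)
$\left(y + \left(49 + \frac{77}{27}\right)\right) g{\left(142 \right)} = \left(- \frac{115}{49} + \left(49 + \frac{77}{27}\right)\right) 142 = \left(- \frac{115}{49} + \frac{1400}{27}\right) 142 = \frac{65495}{1323} \cdot 142 = \frac{9300290}{1323}$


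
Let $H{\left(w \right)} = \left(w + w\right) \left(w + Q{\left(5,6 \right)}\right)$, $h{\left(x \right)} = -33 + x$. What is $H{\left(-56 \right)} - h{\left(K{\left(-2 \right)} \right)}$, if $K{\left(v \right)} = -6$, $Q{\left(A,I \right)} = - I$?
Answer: $6983$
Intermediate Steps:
$H{\left(w \right)} = 2 w \left(-6 + w\right)$ ($H{\left(w \right)} = \left(w + w\right) \left(w - 6\right) = 2 w \left(w - 6\right) = 2 w \left(-6 + w\right)$)
$H{\left(-56 \right)} - h{\left(K{\left(-2 \right)} \right)} = 2 \left(-56\right) \left(-6 - 56\right) - \left(-33 - 6\right) = 2 \left(-56\right) \left(-62\right) - -39 = 6944 + 39 = 6983$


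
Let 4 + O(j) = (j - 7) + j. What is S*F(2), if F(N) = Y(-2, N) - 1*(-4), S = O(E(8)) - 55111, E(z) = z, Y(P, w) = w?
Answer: -330636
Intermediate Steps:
O(j) = -11 + 2*j (O(j) = -4 + ((j - 7) + j) = -4 + ((-7 + j) + j) = -4 + (-7 + 2*j) = -11 + 2*j)
S = -55106 (S = (-11 + 2*8) - 55111 = (-11 + 16) - 55111 = 5 - 55111 = -55106)
F(N) = 4 + N (F(N) = N - 1*(-4) = N + 4 = 4 + N)
S*F(2) = -55106*(4 + 2) = -55106*6 = -330636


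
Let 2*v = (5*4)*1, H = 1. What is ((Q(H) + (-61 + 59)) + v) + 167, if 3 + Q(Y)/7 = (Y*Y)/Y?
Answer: 161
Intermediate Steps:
v = 10 (v = ((5*4)*1)/2 = (20*1)/2 = (½)*20 = 10)
Q(Y) = -21 + 7*Y (Q(Y) = -21 + 7*((Y*Y)/Y) = -21 + 7*(Y²/Y) = -21 + 7*Y)
((Q(H) + (-61 + 59)) + v) + 167 = (((-21 + 7*1) + (-61 + 59)) + 10) + 167 = (((-21 + 7) - 2) + 10) + 167 = ((-14 - 2) + 10) + 167 = (-16 + 10) + 167 = -6 + 167 = 161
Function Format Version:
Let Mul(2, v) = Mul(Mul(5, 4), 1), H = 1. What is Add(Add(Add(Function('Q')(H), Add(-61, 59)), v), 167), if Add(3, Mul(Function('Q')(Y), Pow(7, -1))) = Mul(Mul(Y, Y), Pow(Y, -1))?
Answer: 161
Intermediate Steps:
v = 10 (v = Mul(Rational(1, 2), Mul(Mul(5, 4), 1)) = Mul(Rational(1, 2), Mul(20, 1)) = Mul(Rational(1, 2), 20) = 10)
Function('Q')(Y) = Add(-21, Mul(7, Y)) (Function('Q')(Y) = Add(-21, Mul(7, Mul(Mul(Y, Y), Pow(Y, -1)))) = Add(-21, Mul(7, Mul(Pow(Y, 2), Pow(Y, -1)))) = Add(-21, Mul(7, Y)))
Add(Add(Add(Function('Q')(H), Add(-61, 59)), v), 167) = Add(Add(Add(Add(-21, Mul(7, 1)), Add(-61, 59)), 10), 167) = Add(Add(Add(Add(-21, 7), -2), 10), 167) = Add(Add(Add(-14, -2), 10), 167) = Add(Add(-16, 10), 167) = Add(-6, 167) = 161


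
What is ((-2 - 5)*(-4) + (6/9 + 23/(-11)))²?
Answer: 769129/1089 ≈ 706.27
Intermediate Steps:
((-2 - 5)*(-4) + (6/9 + 23/(-11)))² = (-7*(-4) + (6*(⅑) + 23*(-1/11)))² = (28 + (⅔ - 23/11))² = (28 - 47/33)² = (877/33)² = 769129/1089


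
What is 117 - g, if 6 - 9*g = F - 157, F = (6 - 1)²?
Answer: 305/3 ≈ 101.67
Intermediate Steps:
F = 25 (F = 5² = 25)
g = 46/3 (g = ⅔ - (25 - 157)/9 = ⅔ - ⅑*(-132) = ⅔ + 44/3 = 46/3 ≈ 15.333)
117 - g = 117 - 1*46/3 = 117 - 46/3 = 305/3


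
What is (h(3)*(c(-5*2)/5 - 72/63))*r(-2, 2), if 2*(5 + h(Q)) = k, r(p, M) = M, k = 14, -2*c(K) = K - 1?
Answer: -6/35 ≈ -0.17143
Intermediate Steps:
c(K) = ½ - K/2 (c(K) = -(K - 1)/2 = -(-1 + K)/2 = ½ - K/2)
h(Q) = 2 (h(Q) = -5 + (½)*14 = -5 + 7 = 2)
(h(3)*(c(-5*2)/5 - 72/63))*r(-2, 2) = (2*((½ - (-5)*2/2)/5 - 72/63))*2 = (2*((½ - ½*(-10))*(⅕) - 72*1/63))*2 = (2*((½ + 5)*(⅕) - 8/7))*2 = (2*((11/2)*(⅕) - 8/7))*2 = (2*(11/10 - 8/7))*2 = (2*(-3/70))*2 = -3/35*2 = -6/35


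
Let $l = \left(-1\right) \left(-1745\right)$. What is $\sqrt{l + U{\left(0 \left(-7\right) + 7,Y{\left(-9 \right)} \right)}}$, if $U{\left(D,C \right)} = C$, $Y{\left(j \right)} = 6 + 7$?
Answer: $\sqrt{1758} \approx 41.929$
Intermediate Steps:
$Y{\left(j \right)} = 13$
$l = 1745$
$\sqrt{l + U{\left(0 \left(-7\right) + 7,Y{\left(-9 \right)} \right)}} = \sqrt{1745 + 13} = \sqrt{1758}$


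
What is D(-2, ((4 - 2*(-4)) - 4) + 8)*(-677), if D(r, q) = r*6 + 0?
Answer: 8124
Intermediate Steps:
D(r, q) = 6*r (D(r, q) = 6*r + 0 = 6*r)
D(-2, ((4 - 2*(-4)) - 4) + 8)*(-677) = (6*(-2))*(-677) = -12*(-677) = 8124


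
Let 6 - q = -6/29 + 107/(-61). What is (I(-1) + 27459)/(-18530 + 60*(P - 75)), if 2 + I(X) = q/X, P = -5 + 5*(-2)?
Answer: -4855735/4233217 ≈ -1.1471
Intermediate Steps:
q = 14083/1769 (q = 6 - (-6/29 + 107/(-61)) = 6 - (-6*1/29 + 107*(-1/61)) = 6 - (-6/29 - 107/61) = 6 - 1*(-3469/1769) = 6 + 3469/1769 = 14083/1769 ≈ 7.9610)
P = -15 (P = -5 - 10 = -15)
I(X) = -2 + 14083/(1769*X)
(I(-1) + 27459)/(-18530 + 60*(P - 75)) = ((-2 + (14083/1769)/(-1)) + 27459)/(-18530 + 60*(-15 - 75)) = ((-2 + (14083/1769)*(-1)) + 27459)/(-18530 + 60*(-90)) = ((-2 - 14083/1769) + 27459)/(-18530 - 5400) = (-17621/1769 + 27459)/(-23930) = (48557350/1769)*(-1/23930) = -4855735/4233217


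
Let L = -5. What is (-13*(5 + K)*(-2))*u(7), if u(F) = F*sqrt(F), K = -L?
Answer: 1820*sqrt(7) ≈ 4815.3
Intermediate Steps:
K = 5 (K = -1*(-5) = 5)
u(F) = F**(3/2)
(-13*(5 + K)*(-2))*u(7) = (-13*(5 + 5)*(-2))*7**(3/2) = (-130*(-2))*(7*sqrt(7)) = (-13*(-20))*(7*sqrt(7)) = 260*(7*sqrt(7)) = 1820*sqrt(7)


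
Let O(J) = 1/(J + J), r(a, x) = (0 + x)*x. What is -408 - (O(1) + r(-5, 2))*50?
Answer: -633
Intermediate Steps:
r(a, x) = x**2 (r(a, x) = x*x = x**2)
O(J) = 1/(2*J)
-408 - (O(1) + r(-5, 2))*50 = -408 - ((1/2)/1 + 2**2)*50 = -408 - ((1/2)*1 + 4)*50 = -408 - (1/2 + 4)*50 = -408 - 9*50/2 = -408 - 1*225 = -408 - 225 = -633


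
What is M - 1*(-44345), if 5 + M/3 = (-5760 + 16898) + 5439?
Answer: 94061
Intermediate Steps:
M = 49716 (M = -15 + 3*((-5760 + 16898) + 5439) = -15 + 3*(11138 + 5439) = -15 + 3*16577 = -15 + 49731 = 49716)
M - 1*(-44345) = 49716 - 1*(-44345) = 49716 + 44345 = 94061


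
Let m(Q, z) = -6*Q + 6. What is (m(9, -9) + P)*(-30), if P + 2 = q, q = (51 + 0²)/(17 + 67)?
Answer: 20745/14 ≈ 1481.8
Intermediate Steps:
m(Q, z) = 6 - 6*Q
q = 17/28 (q = (51 + 0)/84 = 51*(1/84) = 17/28 ≈ 0.60714)
P = -39/28 (P = -2 + 17/28 = -39/28 ≈ -1.3929)
(m(9, -9) + P)*(-30) = ((6 - 6*9) - 39/28)*(-30) = ((6 - 54) - 39/28)*(-30) = (-48 - 39/28)*(-30) = -1383/28*(-30) = 20745/14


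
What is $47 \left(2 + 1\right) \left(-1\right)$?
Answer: $-141$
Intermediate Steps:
$47 \left(2 + 1\right) \left(-1\right) = 47 \cdot 3 \left(-1\right) = 47 \left(-3\right) = -141$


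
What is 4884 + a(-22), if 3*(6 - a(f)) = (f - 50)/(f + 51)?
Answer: 141834/29 ≈ 4890.8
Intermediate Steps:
a(f) = 6 - (-50 + f)/(3*(51 + f)) (a(f) = 6 - (f - 50)/(3*(f + 51)) = 6 - (-50 + f)/(3*(51 + f)))
4884 + a(-22) = 4884 + (968 + 17*(-22))/(3*(51 - 22)) = 4884 + (⅓)*(968 - 374)/29 = 4884 + (⅓)*(1/29)*594 = 4884 + 198/29 = 141834/29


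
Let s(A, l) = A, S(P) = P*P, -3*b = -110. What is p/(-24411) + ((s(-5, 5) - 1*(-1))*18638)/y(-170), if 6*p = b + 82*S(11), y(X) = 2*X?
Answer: 4093480232/18674415 ≈ 219.20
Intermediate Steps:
b = 110/3 (b = -⅓*(-110) = 110/3 ≈ 36.667)
S(P) = P²
p = 14938/9 (p = (110/3 + 82*11²)/6 = (110/3 + 82*121)/6 = (110/3 + 9922)/6 = (⅙)*(29876/3) = 14938/9 ≈ 1659.8)
p/(-24411) + ((s(-5, 5) - 1*(-1))*18638)/y(-170) = (14938/9)/(-24411) + ((-5 - 1*(-1))*18638)/((2*(-170))) = (14938/9)*(-1/24411) + ((-5 + 1)*18638)/(-340) = -14938/219699 - 4*18638*(-1/340) = -14938/219699 - 74552*(-1/340) = -14938/219699 + 18638/85 = 4093480232/18674415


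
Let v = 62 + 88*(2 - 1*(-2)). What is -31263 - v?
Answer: -31677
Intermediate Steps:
v = 414 (v = 62 + 88*(2 + 2) = 62 + 88*4 = 62 + 352 = 414)
-31263 - v = -31263 - 1*414 = -31263 - 414 = -31677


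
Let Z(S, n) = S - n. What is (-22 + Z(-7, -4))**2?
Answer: 625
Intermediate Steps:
(-22 + Z(-7, -4))**2 = (-22 + (-7 - 1*(-4)))**2 = (-22 + (-7 + 4))**2 = (-22 - 3)**2 = (-25)**2 = 625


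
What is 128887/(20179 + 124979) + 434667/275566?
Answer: 24653066857/10000152357 ≈ 2.4653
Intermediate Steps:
128887/(20179 + 124979) + 434667/275566 = 128887/145158 + 434667*(1/275566) = 128887*(1/145158) + 434667/275566 = 128887/145158 + 434667/275566 = 24653066857/10000152357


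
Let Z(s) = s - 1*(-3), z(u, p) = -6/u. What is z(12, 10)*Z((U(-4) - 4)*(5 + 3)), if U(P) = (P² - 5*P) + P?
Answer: -227/2 ≈ -113.50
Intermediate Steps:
U(P) = P² - 4*P
Z(s) = 3 + s (Z(s) = s + 3 = 3 + s)
z(12, 10)*Z((U(-4) - 4)*(5 + 3)) = (-6/12)*(3 + (-4*(-4 - 4) - 4)*(5 + 3)) = (-6*1/12)*(3 + (-4*(-8) - 4)*8) = -(3 + (32 - 4)*8)/2 = -(3 + 28*8)/2 = -(3 + 224)/2 = -½*227 = -227/2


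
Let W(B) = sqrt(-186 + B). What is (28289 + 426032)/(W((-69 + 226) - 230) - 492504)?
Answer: -223754909784/242560190275 - 454321*I*sqrt(259)/242560190275 ≈ -0.92247 - 3.0143e-5*I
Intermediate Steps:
(28289 + 426032)/(W((-69 + 226) - 230) - 492504) = (28289 + 426032)/(sqrt(-186 + ((-69 + 226) - 230)) - 492504) = 454321/(sqrt(-186 + (157 - 230)) - 492504) = 454321/(sqrt(-186 - 73) - 492504) = 454321/(sqrt(-259) - 492504) = 454321/(I*sqrt(259) - 492504) = 454321/(-492504 + I*sqrt(259))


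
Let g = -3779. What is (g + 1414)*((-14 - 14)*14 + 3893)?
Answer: -8279865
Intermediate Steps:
(g + 1414)*((-14 - 14)*14 + 3893) = (-3779 + 1414)*((-14 - 14)*14 + 3893) = -2365*(-28*14 + 3893) = -2365*(-392 + 3893) = -2365*3501 = -8279865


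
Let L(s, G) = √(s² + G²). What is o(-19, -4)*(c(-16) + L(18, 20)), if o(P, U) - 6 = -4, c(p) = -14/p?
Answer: 7/4 + 4*√181 ≈ 55.565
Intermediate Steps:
o(P, U) = 2 (o(P, U) = 6 - 4 = 2)
L(s, G) = √(G² + s²)
o(-19, -4)*(c(-16) + L(18, 20)) = 2*(-14/(-16) + √(20² + 18²)) = 2*(-14*(-1/16) + √(400 + 324)) = 2*(7/8 + √724) = 2*(7/8 + 2*√181) = 7/4 + 4*√181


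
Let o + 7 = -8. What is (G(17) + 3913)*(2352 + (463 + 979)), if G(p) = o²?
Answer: 15699572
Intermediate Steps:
o = -15 (o = -7 - 8 = -15)
G(p) = 225 (G(p) = (-15)² = 225)
(G(17) + 3913)*(2352 + (463 + 979)) = (225 + 3913)*(2352 + (463 + 979)) = 4138*(2352 + 1442) = 4138*3794 = 15699572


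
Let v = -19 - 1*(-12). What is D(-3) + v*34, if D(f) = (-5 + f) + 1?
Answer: -245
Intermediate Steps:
D(f) = -4 + f
v = -7 (v = -19 + 12 = -7)
D(-3) + v*34 = (-4 - 3) - 7*34 = -7 - 238 = -245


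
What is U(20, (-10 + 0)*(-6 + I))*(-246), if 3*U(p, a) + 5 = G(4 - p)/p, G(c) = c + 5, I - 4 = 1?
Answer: 4551/10 ≈ 455.10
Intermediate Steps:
I = 5 (I = 4 + 1 = 5)
G(c) = 5 + c
U(p, a) = -5/3 + (9 - p)/(3*p) (U(p, a) = -5/3 + ((5 + (4 - p))/p)/3 = -5/3 + ((9 - p)/p)/3 = -5/3 + (9 - p)/(3*p))
U(20, (-10 + 0)*(-6 + I))*(-246) = (-2 + 3/20)*(-246) = -37/20*(-246) = 4551/10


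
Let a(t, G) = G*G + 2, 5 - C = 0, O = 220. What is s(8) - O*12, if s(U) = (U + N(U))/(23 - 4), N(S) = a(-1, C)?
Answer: -50125/19 ≈ -2638.2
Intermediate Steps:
C = 5 (C = 5 - 1*0 = 5 + 0 = 5)
a(t, G) = 2 + G² (a(t, G) = G² + 2 = 2 + G²)
N(S) = 27 (N(S) = 2 + 5² = 2 + 25 = 27)
s(U) = 27/19 + U/19 (s(U) = (U + 27)/(23 - 4) = (27 + U)/19 = (27 + U)*(1/19) = 27/19 + U/19)
s(8) - O*12 = (27/19 + (1/19)*8) - 220*12 = (27/19 + 8/19) - 1*2640 = 35/19 - 2640 = -50125/19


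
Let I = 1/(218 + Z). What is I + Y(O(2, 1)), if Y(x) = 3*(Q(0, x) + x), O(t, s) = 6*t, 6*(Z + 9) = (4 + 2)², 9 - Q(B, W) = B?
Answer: 13546/215 ≈ 63.005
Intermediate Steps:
Q(B, W) = 9 - B
Z = -3 (Z = -9 + (4 + 2)²/6 = -9 + (⅙)*6² = -9 + (⅙)*36 = -9 + 6 = -3)
I = 1/215 (I = 1/(218 - 3) = 1/215 ≈ 0.0046512)
Y(x) = 27 + 3*x (Y(x) = 3*((9 - 1*0) + x) = 3*((9 + 0) + x) = 3*(9 + x) = 27 + 3*x)
I + Y(O(2, 1)) = 1/215 + (27 + 3*(6*2)) = 1/215 + (27 + 3*12) = 1/215 + (27 + 36) = 1/215 + 63 = 13546/215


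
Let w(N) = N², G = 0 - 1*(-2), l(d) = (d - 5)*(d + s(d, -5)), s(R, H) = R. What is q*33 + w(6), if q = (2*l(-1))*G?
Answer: 1620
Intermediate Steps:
l(d) = 2*d*(-5 + d) (l(d) = (d - 5)*(d + d) = (-5 + d)*(2*d) = 2*d*(-5 + d))
G = 2 (G = 0 + 2 = 2)
q = 48 (q = (2*(2*(-1)*(-5 - 1)))*2 = (2*(2*(-1)*(-6)))*2 = (2*12)*2 = 24*2 = 48)
q*33 + w(6) = 48*33 + 6² = 1584 + 36 = 1620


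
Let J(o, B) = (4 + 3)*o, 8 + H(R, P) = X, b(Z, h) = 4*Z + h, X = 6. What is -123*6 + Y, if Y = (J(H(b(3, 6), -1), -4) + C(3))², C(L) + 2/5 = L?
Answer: -15201/25 ≈ -608.04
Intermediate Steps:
C(L) = -⅖ + L
b(Z, h) = h + 4*Z
H(R, P) = -2 (H(R, P) = -8 + 6 = -2)
J(o, B) = 7*o
Y = 3249/25 (Y = (7*(-2) + (-⅖ + 3))² = (-14 + 13/5)² = (-57/5)² = 3249/25 ≈ 129.96)
-123*6 + Y = -123*6 + 3249/25 = -738 + 3249/25 = -15201/25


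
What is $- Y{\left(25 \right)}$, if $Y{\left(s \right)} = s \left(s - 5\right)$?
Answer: $-500$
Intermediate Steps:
$Y{\left(s \right)} = s \left(-5 + s\right)$
$- Y{\left(25 \right)} = - 25 \left(-5 + 25\right) = - 25 \cdot 20 = \left(-1\right) 500 = -500$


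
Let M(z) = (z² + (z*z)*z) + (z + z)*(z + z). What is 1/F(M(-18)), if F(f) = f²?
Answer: 1/17740944 ≈ 5.6367e-8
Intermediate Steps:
M(z) = z³ + 5*z² (M(z) = (z² + z²*z) + (2*z)*(2*z) = (z² + z³) + 4*z² = z³ + 5*z²)
1/F(M(-18)) = 1/(((-18)²*(5 - 18))²) = 1/((324*(-13))²) = 1/((-4212)²) = 1/17740944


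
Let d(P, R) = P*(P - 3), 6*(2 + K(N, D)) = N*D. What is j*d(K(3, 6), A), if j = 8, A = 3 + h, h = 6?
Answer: -16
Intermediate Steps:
K(N, D) = -2 + D*N/6 (K(N, D) = -2 + (N*D)/6 = -2 + (D*N)/6 = -2 + D*N/6)
A = 9 (A = 3 + 6 = 9)
d(P, R) = P*(-3 + P)
j*d(K(3, 6), A) = 8*((-2 + (1/6)*6*3)*(-3 + (-2 + (1/6)*6*3))) = 8*((-2 + 3)*(-3 + (-2 + 3))) = 8*(1*(-3 + 1)) = 8*(1*(-2)) = 8*(-2) = -16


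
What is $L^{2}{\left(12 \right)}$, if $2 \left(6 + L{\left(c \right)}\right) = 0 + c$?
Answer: $0$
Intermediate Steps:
$L{\left(c \right)} = -6 + \frac{c}{2}$ ($L{\left(c \right)} = -6 + \frac{0 + c}{2} = -6 + \frac{c}{2}$)
$L^{2}{\left(12 \right)} = \left(-6 + \frac{1}{2} \cdot 12\right)^{2} = \left(-6 + 6\right)^{2} = 0^{2} = 0$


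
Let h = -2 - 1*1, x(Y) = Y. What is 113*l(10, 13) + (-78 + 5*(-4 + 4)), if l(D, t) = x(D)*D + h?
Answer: 10883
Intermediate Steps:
h = -3 (h = -2 - 1 = -3)
l(D, t) = -3 + D² (l(D, t) = D*D - 3 = D² - 3 = -3 + D²)
113*l(10, 13) + (-78 + 5*(-4 + 4)) = 113*(-3 + 10²) + (-78 + 5*(-4 + 4)) = 113*(-3 + 100) + (-78 + 5*0) = 113*97 + (-78 + 0) = 10961 - 78 = 10883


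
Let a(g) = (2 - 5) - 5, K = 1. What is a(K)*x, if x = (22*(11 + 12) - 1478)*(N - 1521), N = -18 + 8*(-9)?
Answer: -12527136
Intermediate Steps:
a(g) = -8 (a(g) = -3 - 5 = -8)
N = -90 (N = -18 - 72 = -90)
x = 1565892 (x = (22*(11 + 12) - 1478)*(-90 - 1521) = (22*23 - 1478)*(-1611) = (506 - 1478)*(-1611) = -972*(-1611) = 1565892)
a(K)*x = -8*1565892 = -12527136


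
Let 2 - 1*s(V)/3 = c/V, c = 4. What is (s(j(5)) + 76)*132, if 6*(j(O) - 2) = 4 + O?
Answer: 72600/7 ≈ 10371.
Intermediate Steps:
j(O) = 8/3 + O/6 (j(O) = 2 + (4 + O)/6 = 2 + (⅔ + O/6) = 8/3 + O/6)
s(V) = 6 - 12/V
(s(j(5)) + 76)*132 = ((6 - 12/(8/3 + (⅙)*5)) + 76)*132 = ((6 - 12/(8/3 + ⅚)) + 76)*132 = ((6 - 12/7/2) + 76)*132 = ((6 - 12*2/7) + 76)*132 = ((6 - 24/7) + 76)*132 = (18/7 + 76)*132 = (550/7)*132 = 72600/7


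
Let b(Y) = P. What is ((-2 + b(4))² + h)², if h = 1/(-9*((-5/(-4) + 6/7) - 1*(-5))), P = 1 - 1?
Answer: 50922496/3207681 ≈ 15.875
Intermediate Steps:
P = 0
b(Y) = 0
h = -28/1791 (h = 1/(-9*((-5*(-¼) + 6*(⅐)) + 5)) = 1/(-9*((5/4 + 6/7) + 5)) = 1/(-9*(59/28 + 5)) = 1/(-9*199/28) = 1/(-1791/28) = -28/1791 ≈ -0.015634)
((-2 + b(4))² + h)² = ((-2 + 0)² - 28/1791)² = ((-2)² - 28/1791)² = (4 - 28/1791)² = (7136/1791)² = 50922496/3207681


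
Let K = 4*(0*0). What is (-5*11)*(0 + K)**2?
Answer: 0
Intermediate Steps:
K = 0 (K = 4*0 = 0)
(-5*11)*(0 + K)**2 = (-5*11)*(0 + 0)**2 = -55*0**2 = -55*0 = 0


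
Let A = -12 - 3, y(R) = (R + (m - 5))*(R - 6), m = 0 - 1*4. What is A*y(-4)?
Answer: -1950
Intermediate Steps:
m = -4 (m = 0 - 4 = -4)
y(R) = (-9 + R)*(-6 + R) (y(R) = (R + (-4 - 5))*(R - 6) = (R - 9)*(-6 + R) = (-9 + R)*(-6 + R))
A = -15
A*y(-4) = -15*(54 + (-4)² - 15*(-4)) = -15*(54 + 16 + 60) = -15*130 = -1950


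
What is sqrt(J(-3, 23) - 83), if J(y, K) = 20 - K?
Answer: I*sqrt(86) ≈ 9.2736*I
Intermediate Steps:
sqrt(J(-3, 23) - 83) = sqrt((20 - 1*23) - 83) = sqrt((20 - 23) - 83) = sqrt(-3 - 83) = sqrt(-86) = I*sqrt(86)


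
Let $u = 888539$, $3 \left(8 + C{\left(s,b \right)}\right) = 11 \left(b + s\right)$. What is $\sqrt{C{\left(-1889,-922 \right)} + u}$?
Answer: $4 \sqrt{54889} \approx 937.14$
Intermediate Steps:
$C{\left(s,b \right)} = -8 + \frac{11 b}{3} + \frac{11 s}{3}$ ($C{\left(s,b \right)} = -8 + \frac{11 \left(b + s\right)}{3} = -8 + \frac{11 b + 11 s}{3} = -8 + \left(\frac{11 b}{3} + \frac{11 s}{3}\right) = -8 + \frac{11 b}{3} + \frac{11 s}{3}$)
$\sqrt{C{\left(-1889,-922 \right)} + u} = \sqrt{\left(-8 + \frac{11}{3} \left(-922\right) + \frac{11}{3} \left(-1889\right)\right) + 888539} = \sqrt{\left(-8 - \frac{10142}{3} - \frac{20779}{3}\right) + 888539} = \sqrt{-10315 + 888539} = \sqrt{878224} = 4 \sqrt{54889}$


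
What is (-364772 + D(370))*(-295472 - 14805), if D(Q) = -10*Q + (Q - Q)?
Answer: 114328386744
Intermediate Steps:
D(Q) = -10*Q (D(Q) = -10*Q + 0 = -10*Q)
(-364772 + D(370))*(-295472 - 14805) = (-364772 - 10*370)*(-295472 - 14805) = (-364772 - 3700)*(-310277) = -368472*(-310277) = 114328386744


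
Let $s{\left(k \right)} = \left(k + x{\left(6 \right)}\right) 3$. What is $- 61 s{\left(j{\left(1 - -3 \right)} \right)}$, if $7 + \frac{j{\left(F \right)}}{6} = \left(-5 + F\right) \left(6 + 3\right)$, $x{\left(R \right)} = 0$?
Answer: $17568$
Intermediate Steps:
$j{\left(F \right)} = -312 + 54 F$ ($j{\left(F \right)} = -42 + 6 \left(-5 + F\right) \left(6 + 3\right) = -42 + 6 \left(-5 + F\right) 9 = -42 + 6 \left(-45 + 9 F\right) = -42 + \left(-270 + 54 F\right) = -312 + 54 F$)
$s{\left(k \right)} = 3 k$ ($s{\left(k \right)} = \left(k + 0\right) 3 = k 3 = 3 k$)
$- 61 s{\left(j{\left(1 - -3 \right)} \right)} = - 61 \cdot 3 \left(-312 + 54 \left(1 - -3\right)\right) = - 61 \cdot 3 \left(-312 + 54 \left(1 + 3\right)\right) = - 61 \cdot 3 \left(-312 + 54 \cdot 4\right) = - 61 \cdot 3 \left(-312 + 216\right) = - 61 \cdot 3 \left(-96\right) = \left(-61\right) \left(-288\right) = 17568$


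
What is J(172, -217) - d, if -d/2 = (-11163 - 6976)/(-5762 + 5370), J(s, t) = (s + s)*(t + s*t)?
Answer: -2531146245/196 ≈ -1.2914e+7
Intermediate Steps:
J(s, t) = 2*s*(t + s*t) (J(s, t) = (2*s)*(t + s*t) = 2*s*(t + s*t))
d = -18139/196 (d = -2*(-11163 - 6976)/(-5762 + 5370) = -(-36278)/(-392) = -(-36278)*(-1)/392 = -2*18139/392 = -18139/196 ≈ -92.546)
J(172, -217) - d = 2*172*(-217)*(1 + 172) - 1*(-18139/196) = 2*172*(-217)*173 + 18139/196 = -12914104 + 18139/196 = -2531146245/196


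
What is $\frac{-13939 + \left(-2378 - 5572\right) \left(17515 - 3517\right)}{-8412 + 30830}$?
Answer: $- \frac{111298039}{22418} \approx -4964.7$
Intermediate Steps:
$\frac{-13939 + \left(-2378 - 5572\right) \left(17515 - 3517\right)}{-8412 + 30830} = \frac{-13939 - 111284100}{22418} = \left(-13939 - 111284100\right) \frac{1}{22418} = \left(-111298039\right) \frac{1}{22418} = - \frac{111298039}{22418}$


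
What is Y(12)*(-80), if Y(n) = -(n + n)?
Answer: 1920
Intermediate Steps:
Y(n) = -2*n
Y(12)*(-80) = -2*12*(-80) = -24*(-80) = 1920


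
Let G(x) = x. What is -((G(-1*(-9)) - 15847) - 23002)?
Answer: 38840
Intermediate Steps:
-((G(-1*(-9)) - 15847) - 23002) = -((-1*(-9) - 15847) - 23002) = -((9 - 15847) - 23002) = -(-15838 - 23002) = -1*(-38840) = 38840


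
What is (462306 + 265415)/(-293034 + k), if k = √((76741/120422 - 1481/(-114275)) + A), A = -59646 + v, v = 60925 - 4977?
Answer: -154449457013552574300/62192714151813463997 - 40024655*I*√641168367268473086/62192714151813463997 ≈ -2.4834 - 0.00051532*I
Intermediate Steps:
v = 55948
A = -3698 (A = -59646 + 55948 = -3698)
k = 11*I*√641168367268473086/144854990 (k = √((76741/120422 - 1481/(-114275)) - 3698) = √((76741*(1/120422) - 1481*(-1/114275)) - 3698) = √((4039/6338 + 1481/114275) - 3698) = √(470943303/724274950 - 3698) = √(-2677897821797/724274950) = 11*I*√641168367268473086/144854990 ≈ 60.806*I)
(462306 + 265415)/(-293034 + k) = (462306 + 265415)/(-293034 + 11*I*√641168367268473086/144854990) = 727721/(-293034 + 11*I*√641168367268473086/144854990)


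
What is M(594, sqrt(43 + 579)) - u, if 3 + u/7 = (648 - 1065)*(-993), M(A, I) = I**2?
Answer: -2897924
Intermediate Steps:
u = 2898546 (u = -21 + 7*((648 - 1065)*(-993)) = -21 + 7*(-417*(-993)) = -21 + 7*414081 = -21 + 2898567 = 2898546)
M(594, sqrt(43 + 579)) - u = (sqrt(43 + 579))**2 - 1*2898546 = (sqrt(622))**2 - 2898546 = 622 - 2898546 = -2897924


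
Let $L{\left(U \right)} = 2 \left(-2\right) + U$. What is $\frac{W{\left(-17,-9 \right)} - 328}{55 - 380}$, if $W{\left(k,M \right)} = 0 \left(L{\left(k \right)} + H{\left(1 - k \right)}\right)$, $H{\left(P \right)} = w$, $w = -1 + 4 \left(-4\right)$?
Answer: $\frac{328}{325} \approx 1.0092$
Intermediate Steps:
$L{\left(U \right)} = -4 + U$
$w = -17$ ($w = -1 - 16 = -17$)
$H{\left(P \right)} = -17$
$W{\left(k,M \right)} = 0$ ($W{\left(k,M \right)} = 0 \left(\left(-4 + k\right) - 17\right) = 0 \left(-21 + k\right) = 0$)
$\frac{W{\left(-17,-9 \right)} - 328}{55 - 380} = \frac{0 - 328}{55 - 380} = - \frac{328}{-325} = \left(-328\right) \left(- \frac{1}{325}\right) = \frac{328}{325}$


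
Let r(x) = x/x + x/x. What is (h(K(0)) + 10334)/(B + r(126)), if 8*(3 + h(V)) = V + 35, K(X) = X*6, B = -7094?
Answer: -9187/6304 ≈ -1.4573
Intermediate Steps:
K(X) = 6*X
h(V) = 11/8 + V/8 (h(V) = -3 + (V + 35)/8 = -3 + (35 + V)/8 = -3 + (35/8 + V/8) = 11/8 + V/8)
r(x) = 2 (r(x) = 1 + 1 = 2)
(h(K(0)) + 10334)/(B + r(126)) = ((11/8 + (6*0)/8) + 10334)/(-7094 + 2) = ((11/8 + (⅛)*0) + 10334)/(-7092) = ((11/8 + 0) + 10334)*(-1/7092) = (11/8 + 10334)*(-1/7092) = (82683/8)*(-1/7092) = -9187/6304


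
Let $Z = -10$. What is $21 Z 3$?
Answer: $-630$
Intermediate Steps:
$21 Z 3 = 21 \left(-10\right) 3 = \left(-210\right) 3 = -630$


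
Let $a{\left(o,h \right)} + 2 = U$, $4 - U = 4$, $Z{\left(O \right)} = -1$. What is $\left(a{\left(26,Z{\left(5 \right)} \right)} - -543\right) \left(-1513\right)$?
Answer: $-818533$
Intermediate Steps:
$U = 0$ ($U = 4 - 4 = 0$)
$a{\left(o,h \right)} = -2$ ($a{\left(o,h \right)} = -2 + 0 = -2$)
$\left(a{\left(26,Z{\left(5 \right)} \right)} - -543\right) \left(-1513\right) = \left(-2 - -543\right) \left(-1513\right) = \left(-2 + 543\right) \left(-1513\right) = 541 \left(-1513\right) = -818533$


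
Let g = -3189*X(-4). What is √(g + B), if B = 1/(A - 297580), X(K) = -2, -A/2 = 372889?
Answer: √6943064752250634/1043358 ≈ 79.862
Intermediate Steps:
A = -745778 (A = -2*372889 = -745778)
g = 6378 (g = -3189*(-2) = 6378)
B = -1/1043358 (B = 1/(-745778 - 297580) = 1/(-1043358) = -1/1043358 ≈ -9.5844e-7)
√(g + B) = √(6378 - 1/1043358) = √(6654537323/1043358) = √6943064752250634/1043358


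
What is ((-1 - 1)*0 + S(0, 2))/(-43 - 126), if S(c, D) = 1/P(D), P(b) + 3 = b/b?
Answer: 1/338 ≈ 0.0029586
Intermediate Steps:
P(b) = -2 (P(b) = -3 + b/b = -3 + 1 = -2)
S(c, D) = -1/2 (S(c, D) = 1/(-2) = -1/2)
((-1 - 1)*0 + S(0, 2))/(-43 - 126) = ((-1 - 1)*0 - 1/2)/(-43 - 126) = (-2*0 - 1/2)/(-169) = -(0 - 1/2)/169 = -1/169*(-1/2) = 1/338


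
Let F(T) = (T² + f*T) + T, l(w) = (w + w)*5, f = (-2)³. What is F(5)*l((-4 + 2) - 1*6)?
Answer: 800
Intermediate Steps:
f = -8
l(w) = 10*w (l(w) = (2*w)*5 = 10*w)
F(T) = T² - 7*T (F(T) = (T² - 8*T) + T = T² - 7*T)
F(5)*l((-4 + 2) - 1*6) = (5*(-7 + 5))*(10*((-4 + 2) - 1*6)) = (5*(-2))*(10*(-2 - 6)) = -100*(-8) = -10*(-80) = 800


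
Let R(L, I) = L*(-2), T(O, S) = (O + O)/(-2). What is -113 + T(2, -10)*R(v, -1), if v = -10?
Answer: -153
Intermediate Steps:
T(O, S) = -O (T(O, S) = (2*O)*(-½) = -O)
R(L, I) = -2*L
-113 + T(2, -10)*R(v, -1) = -113 + (-1*2)*(-2*(-10)) = -113 - 2*20 = -113 - 40 = -153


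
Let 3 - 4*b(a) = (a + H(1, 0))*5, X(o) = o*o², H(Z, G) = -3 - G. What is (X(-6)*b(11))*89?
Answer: 177822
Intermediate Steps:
X(o) = o³
b(a) = 9/2 - 5*a/4 (b(a) = ¾ - (a + (-3 - 1*0))*5/4 = ¾ - (a + (-3 + 0))*5/4 = ¾ - (a - 3)*5/4 = ¾ - (-3 + a)*5/4 = ¾ - (-15 + 5*a)/4 = ¾ + (15/4 - 5*a/4) = 9/2 - 5*a/4)
(X(-6)*b(11))*89 = ((-6)³*(9/2 - 5/4*11))*89 = -216*(9/2 - 55/4)*89 = -216*(-37/4)*89 = 1998*89 = 177822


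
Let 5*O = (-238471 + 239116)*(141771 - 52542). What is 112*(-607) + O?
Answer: 11442557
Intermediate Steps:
O = 11510541 (O = ((-238471 + 239116)*(141771 - 52542))/5 = (645*89229)/5 = (⅕)*57552705 = 11510541)
112*(-607) + O = 112*(-607) + 11510541 = -67984 + 11510541 = 11442557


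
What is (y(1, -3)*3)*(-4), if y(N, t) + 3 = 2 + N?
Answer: 0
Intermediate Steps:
y(N, t) = -1 + N (y(N, t) = -3 + (2 + N) = -1 + N)
(y(1, -3)*3)*(-4) = ((-1 + 1)*3)*(-4) = (0*3)*(-4) = 0*(-4) = 0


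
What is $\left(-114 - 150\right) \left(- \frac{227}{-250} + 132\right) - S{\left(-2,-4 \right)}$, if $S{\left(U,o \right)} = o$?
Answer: $- \frac{4385464}{125} \approx -35084.0$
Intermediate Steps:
$\left(-114 - 150\right) \left(- \frac{227}{-250} + 132\right) - S{\left(-2,-4 \right)} = \left(-114 - 150\right) \left(- \frac{227}{-250} + 132\right) - -4 = - 264 \left(\left(-227\right) \left(- \frac{1}{250}\right) + 132\right) + 4 = - 264 \left(\frac{227}{250} + 132\right) + 4 = \left(-264\right) \frac{33227}{250} + 4 = - \frac{4385964}{125} + 4 = - \frac{4385464}{125}$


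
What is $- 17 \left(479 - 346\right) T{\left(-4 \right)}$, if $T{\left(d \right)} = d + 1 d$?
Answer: $18088$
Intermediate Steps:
$T{\left(d \right)} = 2 d$ ($T{\left(d \right)} = d + d = 2 d$)
$- 17 \left(479 - 346\right) T{\left(-4 \right)} = - 17 \left(479 - 346\right) 2 \left(-4\right) = - 17 \left(479 - 346\right) \left(-8\right) = - 17 \cdot 133 \left(-8\right) = \left(-17\right) \left(-1064\right) = 18088$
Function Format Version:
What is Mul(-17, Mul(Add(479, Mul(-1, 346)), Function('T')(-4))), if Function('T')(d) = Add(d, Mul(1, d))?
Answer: 18088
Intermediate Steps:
Function('T')(d) = Mul(2, d) (Function('T')(d) = Add(d, d) = Mul(2, d))
Mul(-17, Mul(Add(479, Mul(-1, 346)), Function('T')(-4))) = Mul(-17, Mul(Add(479, Mul(-1, 346)), Mul(2, -4))) = Mul(-17, Mul(Add(479, -346), -8)) = Mul(-17, Mul(133, -8)) = Mul(-17, -1064) = 18088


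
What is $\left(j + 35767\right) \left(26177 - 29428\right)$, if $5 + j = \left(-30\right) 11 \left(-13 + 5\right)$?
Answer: $-124844902$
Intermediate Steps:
$j = 2635$ ($j = -5 + \left(-30\right) 11 \left(-13 + 5\right) = -5 - -2640 = -5 + 2640 = 2635$)
$\left(j + 35767\right) \left(26177 - 29428\right) = \left(2635 + 35767\right) \left(26177 - 29428\right) = 38402 \left(-3251\right) = -124844902$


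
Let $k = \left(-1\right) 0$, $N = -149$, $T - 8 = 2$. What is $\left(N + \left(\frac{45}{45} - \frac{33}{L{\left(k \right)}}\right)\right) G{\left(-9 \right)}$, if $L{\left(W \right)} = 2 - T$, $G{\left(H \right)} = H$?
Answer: $\frac{10359}{8} \approx 1294.9$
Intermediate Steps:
$T = 10$ ($T = 8 + 2 = 10$)
$k = 0$
$L{\left(W \right)} = -8$ ($L{\left(W \right)} = 2 - 10 = -8$)
$\left(N + \left(\frac{45}{45} - \frac{33}{L{\left(k \right)}}\right)\right) G{\left(-9 \right)} = \left(-149 + \left(\frac{45}{45} - \frac{33}{-8}\right)\right) \left(-9\right) = \left(-149 + \left(45 \cdot \frac{1}{45} - - \frac{33}{8}\right)\right) \left(-9\right) = \left(-149 + \left(1 + \frac{33}{8}\right)\right) \left(-9\right) = \left(-149 + \frac{41}{8}\right) \left(-9\right) = \left(- \frac{1151}{8}\right) \left(-9\right) = \frac{10359}{8}$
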